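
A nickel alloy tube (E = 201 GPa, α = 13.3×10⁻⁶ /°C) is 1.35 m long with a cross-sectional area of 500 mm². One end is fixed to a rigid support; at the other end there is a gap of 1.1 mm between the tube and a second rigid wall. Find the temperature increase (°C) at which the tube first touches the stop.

ΔT ≈ 61.3 °C

The gap closes when αΔT L = 1.1 mm, since the tube is still unstressed at that instant.
ΔT = 1.1 / (13.3×10⁻⁶ × 1350) = 61.26 °C.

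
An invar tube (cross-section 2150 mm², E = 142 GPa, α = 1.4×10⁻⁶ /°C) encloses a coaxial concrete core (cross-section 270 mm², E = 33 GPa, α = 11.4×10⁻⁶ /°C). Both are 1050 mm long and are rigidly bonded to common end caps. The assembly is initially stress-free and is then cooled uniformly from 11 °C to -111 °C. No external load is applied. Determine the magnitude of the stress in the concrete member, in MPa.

σ ≈ 39.1 MPa (tensile)

Both members must finish at the same length. With the larger α, the concrete tends to over-contract; the plates restrain it, putting the concrete in tension and the invar in compression. With no external load the two internal forces are equal and opposite, magnitude P.
Setting the final lengths equal and cancelling L: (α₁ − α₂)ΔT = P/(A₁E₁) + P/(A₂E₂).
|α₁ − α₂|·ΔT = 10×10⁻⁶ × 122 = 0.00122.
1/(A₁E₁) + 1/(A₂E₂) = 1/(2150×142×10³) + 1/(270×33×10³) = 1.155×10⁻⁷ N⁻¹.
So P = 0.00122 / 1.155×10⁻⁷ = 10.56 kN.
σ_{concrete} = P/A₂ = 10560/270 = 39.12 MPa, tensile.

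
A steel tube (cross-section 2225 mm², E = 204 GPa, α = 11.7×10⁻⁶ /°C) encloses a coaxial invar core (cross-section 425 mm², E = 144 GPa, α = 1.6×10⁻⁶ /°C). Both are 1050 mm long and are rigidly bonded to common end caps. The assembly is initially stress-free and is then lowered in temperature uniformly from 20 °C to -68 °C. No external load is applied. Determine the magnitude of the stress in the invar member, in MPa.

Equilibrium of a rigid end plate with no external load gives equal and opposite internal forces ±P in the two members. Since α_{steel} > α_{invar}, cooling drives the steel into tension and the invar into compression.
Setting the final lengths equal and cancelling L: (α₁ − α₂)ΔT = P/(A₁E₁) + P/(A₂E₂).
|α₁ − α₂|·ΔT = 10.1×10⁻⁶ × 88 = 0.0008888.
1/(A₁E₁) + 1/(A₂E₂) = 1/(2225×204×10³) + 1/(425×144×10³) = 1.854×10⁻⁸ N⁻¹.
P = 0.0008888 / 1.854×10⁻⁸ = 47930 N = 47.93 kN.
σ_{invar} = P/A₂ = 47930/425 = 112.8 MPa, compressive.

σ ≈ 113 MPa (compressive)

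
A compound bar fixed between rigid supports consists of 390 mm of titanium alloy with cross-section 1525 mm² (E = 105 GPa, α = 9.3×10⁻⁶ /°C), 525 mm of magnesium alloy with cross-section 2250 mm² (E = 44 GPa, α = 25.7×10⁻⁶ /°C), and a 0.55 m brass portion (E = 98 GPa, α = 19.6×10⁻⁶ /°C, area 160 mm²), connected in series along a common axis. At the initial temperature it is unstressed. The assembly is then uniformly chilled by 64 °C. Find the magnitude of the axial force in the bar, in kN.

P ≈ 41.7 kN (tensile)

Free thermal contraction of the whole bar: Σ αᵢΔT Lᵢ = 9.3×10⁻⁶×64×390 + 25.7×10⁻⁶×64×525 + 19.6×10⁻⁶×64×550 = 1.786 mm.
The walls prevent any net length change, so an axial force P (same in every segment) develops. Compatibility: P · Σ Lᵢ/(AᵢEᵢ) = δ_free.
Σ Lᵢ/(AᵢEᵢ) = 390/(1525×105×10³) + 525/(2250×44×10³) + 550/(160×98×10³) = 4.282×10⁻⁵ mm/N.
P = 1.786 / 4.282×10⁻⁵ = 41700 N = 41.7 kN, tensile.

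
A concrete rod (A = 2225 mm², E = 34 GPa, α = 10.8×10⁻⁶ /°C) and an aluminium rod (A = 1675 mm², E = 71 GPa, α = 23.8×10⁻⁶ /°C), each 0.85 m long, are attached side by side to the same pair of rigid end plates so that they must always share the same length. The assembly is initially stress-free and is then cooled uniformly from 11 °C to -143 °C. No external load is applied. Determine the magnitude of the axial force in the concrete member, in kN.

Both members must finish at the same length. With the larger α, the aluminium tends to over-contract; the plates restrain it, putting the aluminium in tension and the concrete in compression. With no external load the two internal forces are equal and opposite, magnitude P.
Setting the final lengths equal and cancelling L: (α₁ − α₂)ΔT = P/(A₁E₁) + P/(A₂E₂).
|α₁ − α₂|·ΔT = 13×10⁻⁶ × 154 = 0.002002.
1/(A₁E₁) + 1/(A₂E₂) = 1/(2225×34×10³) + 1/(1675×71×10³) = 2.163×10⁻⁸ N⁻¹.
P = 0.002002 / 2.163×10⁻⁸ = 92570 N = 92.57 kN.

P ≈ 92.6 kN (compressive in the concrete)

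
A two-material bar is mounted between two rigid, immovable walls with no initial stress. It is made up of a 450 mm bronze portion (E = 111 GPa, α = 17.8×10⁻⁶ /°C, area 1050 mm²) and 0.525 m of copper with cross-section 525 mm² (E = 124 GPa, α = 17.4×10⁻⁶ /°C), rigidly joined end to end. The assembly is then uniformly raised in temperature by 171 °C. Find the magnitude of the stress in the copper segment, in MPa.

σ ≈ 468 MPa (compressive)

Free thermal expansion of the whole bar: Σ αᵢΔT Lᵢ = 17.8×10⁻⁶×171×450 + 17.4×10⁻⁶×171×525 = 2.932 mm.
The rigid supports impose zero overall length change; the single axial force P common to all segments must satisfy P Σ Lᵢ/(AᵢEᵢ) = δ_free.
The series flexibility is Σ Lᵢ/(AᵢEᵢ) = 450/(1050×111×10³) + 525/(525×124×10³) = 1.193×10⁻⁵ mm/N.
So P = 2.932 / 1.193×10⁻⁵ = 245.8 kN, compressive.
σ_{copper} = P / A = 245800 / 525 = 468.3 MPa.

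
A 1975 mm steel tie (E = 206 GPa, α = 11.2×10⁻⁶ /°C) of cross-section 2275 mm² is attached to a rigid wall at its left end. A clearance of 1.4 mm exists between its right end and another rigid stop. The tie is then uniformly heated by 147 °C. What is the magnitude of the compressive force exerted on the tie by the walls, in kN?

P ≈ 439 kN

Free thermal elongation = αΔT L = 11.2×10⁻⁶ × 147 × 1975 = 3.252 mm.
This exceeds the 1.4 mm gap, so the wall pushes back. The portion of expansion that must be recovered elastically is δ_free − gap = 3.252 − 1.4 = 1.852 mm.
So σ = E(δ_free − g)/L = 206×10³ × 1.852/1975 = 193.1 MPa.
Force on the wall = σA = 193.1 × 2275 mm² = 439.4 kN.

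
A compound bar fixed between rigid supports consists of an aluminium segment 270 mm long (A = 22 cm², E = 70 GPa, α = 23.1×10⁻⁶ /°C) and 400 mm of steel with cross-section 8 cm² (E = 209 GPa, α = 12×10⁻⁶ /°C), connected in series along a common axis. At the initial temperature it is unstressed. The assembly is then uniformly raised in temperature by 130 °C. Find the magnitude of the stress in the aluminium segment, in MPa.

Free thermal expansion of the whole bar: Σ αᵢΔT Lᵢ = 23.1×10⁻⁶×130×270 + 12×10⁻⁶×130×400 = 1.435 mm.
The walls prevent any net length change, so an axial force P (same in every segment) develops. Compatibility: P · Σ Lᵢ/(AᵢEᵢ) = δ_free.
Σ Lᵢ/(AᵢEᵢ) = 270/(2200×70×10³) + 400/(800×209×10³) = 4.146×10⁻⁶ mm/N.
Hence P = δ_free / Σ(L/AE) = 1.435/4.146×10⁻⁶ = 346.1 kN (compressive).
σ_{aluminium} = P / A = 346100 / 2200 = 157.3 MPa.

σ ≈ 157 MPa (compressive)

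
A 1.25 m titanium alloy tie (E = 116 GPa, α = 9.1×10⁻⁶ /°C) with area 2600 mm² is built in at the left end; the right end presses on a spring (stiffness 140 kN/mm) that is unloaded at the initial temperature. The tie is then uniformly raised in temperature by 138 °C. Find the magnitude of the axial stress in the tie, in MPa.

Free thermal expansion: δ_free = αΔT L = 9.1×10⁻⁶ × 138 × 1250 = 1.57 mm.
Let P be the compressive force at the spring. The tie shortens elastically by PL/(AE) and the spring compresses by P/k; together these equal δ_free.
P [ L/(AE) + 1/k ] = δ_free → P [ 1250/(2600×116×10³) + 1/(140×10³) ] = 1.57.
P = 1.57 / 1.129×10⁻⁵ = 139100 N.
σ = P/A = 139100/2600 = 53.49 MPa.

σ ≈ 53.5 MPa (compressive)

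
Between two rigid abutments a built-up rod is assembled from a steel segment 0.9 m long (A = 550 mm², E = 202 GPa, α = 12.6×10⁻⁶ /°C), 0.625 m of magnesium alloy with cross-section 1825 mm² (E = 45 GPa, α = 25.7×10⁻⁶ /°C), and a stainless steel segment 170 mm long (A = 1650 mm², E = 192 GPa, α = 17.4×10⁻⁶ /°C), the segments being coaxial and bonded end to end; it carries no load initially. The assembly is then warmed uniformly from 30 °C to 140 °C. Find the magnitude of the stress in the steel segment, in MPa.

σ ≈ 374 MPa (compressive)

Free thermal expansion of the whole bar: Σ αᵢΔT Lᵢ = 12.6×10⁻⁶×110×900 + 25.7×10⁻⁶×110×625 + 17.4×10⁻⁶×110×170 = 3.34 mm.
The walls prevent any net length change, so an axial force P (same in every segment) develops. Compatibility: P · Σ Lᵢ/(AᵢEᵢ) = δ_free.
The series flexibility is Σ Lᵢ/(AᵢEᵢ) = 900/(550×202×10³) + 625/(1825×45×10³) + 170/(1650×192×10³) = 1.625×10⁻⁵ mm/N.
P = 3.34 / 1.625×10⁻⁵ = 205500 N = 205.5 kN, compressive.
σ_{steel} = P / A = 205500 / 550 = 373.7 MPa.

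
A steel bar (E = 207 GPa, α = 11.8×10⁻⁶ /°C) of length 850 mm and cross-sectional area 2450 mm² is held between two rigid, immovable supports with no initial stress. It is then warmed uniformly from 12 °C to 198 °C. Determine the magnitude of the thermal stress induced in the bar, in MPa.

The supports are rigid, so the total axial strain is zero. The restrained thermal strain is ε = αΔT = 11.8×10⁻⁶ × 186 = 2194.8×10⁻⁶.
σ = EαΔT = 207×10³ × 11.8×10⁻⁶ × 186 = 454.3 MPa (compressive; the bar is trying to expand).

σ ≈ 454 MPa (compressive)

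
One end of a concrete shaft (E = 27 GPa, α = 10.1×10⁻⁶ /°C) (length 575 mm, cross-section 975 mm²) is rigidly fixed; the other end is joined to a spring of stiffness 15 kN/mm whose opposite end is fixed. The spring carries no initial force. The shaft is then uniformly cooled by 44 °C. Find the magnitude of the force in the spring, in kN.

P ≈ 2.89 kN

Free thermal contraction: δ_free = αΔT L = 10.1×10⁻⁶ × 44 × 575 = 0.2555 mm.
With a force P in the spring, the elastic change of the shaft is PL/(AE) and that of the spring is P/k; compatibility requires their sum to equal δ_free.
So P = δ_free / [L/(AE) + 1/k] = 0.2555 / [ 575/(975×27×10³) + 1/(15×10³) ].
P = 0.2555 / 8.851×10⁻⁵ = 2887 N.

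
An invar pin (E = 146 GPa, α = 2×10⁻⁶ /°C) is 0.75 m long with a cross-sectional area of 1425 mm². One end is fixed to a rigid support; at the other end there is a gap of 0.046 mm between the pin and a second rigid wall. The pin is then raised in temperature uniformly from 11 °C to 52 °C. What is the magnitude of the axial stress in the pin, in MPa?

σ ≈ 3.02 MPa (compressive)

If the wall were absent the pin would grow by αΔT L = 2×10⁻⁶ × 41 × 750 = 0.0615 mm.
The gap closes (δ_free > 0.046 mm) and the wall then resists a further 0.0615 − 0.046 = 0.0155 mm of expansion.
So σ = E(δ_free − g)/L = 146×10³ × 0.0155/750 = 3.017 MPa.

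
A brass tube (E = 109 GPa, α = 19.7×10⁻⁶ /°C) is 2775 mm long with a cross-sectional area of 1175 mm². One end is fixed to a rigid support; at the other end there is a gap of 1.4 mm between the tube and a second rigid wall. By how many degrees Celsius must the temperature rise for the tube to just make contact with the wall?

ΔT ≈ 25.6 °C

The gap closes when αΔT L = 1.4 mm, since the tube is still unstressed at that instant.
ΔT = 1.4 / (19.7×10⁻⁶ × 2775) = 25.61 °C.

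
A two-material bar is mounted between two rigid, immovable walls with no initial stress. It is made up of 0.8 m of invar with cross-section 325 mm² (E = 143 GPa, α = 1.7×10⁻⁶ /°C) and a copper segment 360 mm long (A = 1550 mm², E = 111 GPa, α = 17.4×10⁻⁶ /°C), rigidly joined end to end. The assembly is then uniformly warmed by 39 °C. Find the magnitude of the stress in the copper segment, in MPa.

σ ≈ 9.94 MPa (compressive)

Free thermal expansion of the whole bar: Σ αᵢΔT Lᵢ = 1.7×10⁻⁶×39×800 + 17.4×10⁻⁶×39×360 = 0.2973 mm.
Since the ends are fixed, an axial force P builds up, equal in every segment, with P · Σ Lᵢ/(AᵢEᵢ) = δ_free.
Σ Lᵢ/(AᵢEᵢ) = 800/(325×143×10³) + 360/(1550×111×10³) = 1.931×10⁻⁵ mm/N.
So P = 0.2973 / 1.931×10⁻⁵ = 15.4 kN, compressive.
σ_{copper} = P / A = 15400 / 1550 = 9.936 MPa.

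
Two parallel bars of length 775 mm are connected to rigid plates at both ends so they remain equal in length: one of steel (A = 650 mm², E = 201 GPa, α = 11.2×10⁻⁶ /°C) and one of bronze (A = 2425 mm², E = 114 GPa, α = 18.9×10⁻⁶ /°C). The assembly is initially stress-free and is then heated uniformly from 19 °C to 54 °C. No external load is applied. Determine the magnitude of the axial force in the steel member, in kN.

Equilibrium of a rigid end plate with no external load gives equal and opposite internal forces ±P in the two members. Since α_{bronze} > α_{steel}, heating drives the bronze into compression and the steel into tension.
Compatibility of the two members (thermal + elastic change equal): (α₁ − α₂)ΔT = P·[1/(A₁E₁) + 1/(A₂E₂)].
|α₁ − α₂|·ΔT = 7.7×10⁻⁶ × 35 = 0.0002695.
1/(A₁E₁) + 1/(A₂E₂) = 1/(650×201×10³) + 1/(2425×114×10³) = 1.127×10⁻⁸ N⁻¹.
So P = 0.0002695 / 1.127×10⁻⁸ = 23.91 kN.

P ≈ 23.9 kN (tensile in the steel)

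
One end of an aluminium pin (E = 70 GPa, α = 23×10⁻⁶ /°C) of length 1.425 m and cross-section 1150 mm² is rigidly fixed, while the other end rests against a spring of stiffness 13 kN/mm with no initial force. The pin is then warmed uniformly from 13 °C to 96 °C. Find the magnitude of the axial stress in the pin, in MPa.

The unrestrained thermal change is αΔT L = 23×10⁻⁶ × 83 × 1425 = 2.72 mm.
Let P be the compressive force at the spring. The pin shortens elastically by PL/(AE) and the spring compresses by P/k; together these equal δ_free.
P [ L/(AE) + 1/k ] = δ_free → P [ 1425/(1150×70×10³) + 1/(13×10³) ] = 2.72.
P = 2.72 / 9.462×10⁻⁵ = 28750 N.
σ = P/A = 28750/1150 = 25 MPa.

σ ≈ 25 MPa (compressive)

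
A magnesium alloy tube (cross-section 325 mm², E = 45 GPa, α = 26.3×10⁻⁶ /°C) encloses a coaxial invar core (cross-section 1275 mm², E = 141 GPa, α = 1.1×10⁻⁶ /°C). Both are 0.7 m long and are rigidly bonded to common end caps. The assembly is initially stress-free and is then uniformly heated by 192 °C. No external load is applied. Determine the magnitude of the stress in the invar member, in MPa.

σ ≈ 51.3 MPa (tensile)

The magnesium alloy has the larger α, so on heating it would change length more than the invar if both were free. The rigid plates force a common final length, so the magnesium alloy is put into compression and the invar into tension, with equal and opposite forces P (no external load).
Setting the final lengths equal and cancelling L: (α₁ − α₂)ΔT = P/(A₁E₁) + P/(A₂E₂).
|α₁ − α₂|·ΔT = 25.2×10⁻⁶ × 192 = 0.004838.
1/(A₁E₁) + 1/(A₂E₂) = 1/(325×45×10³) + 1/(1275×141×10³) = 7.394×10⁻⁸ N⁻¹.
So P = 0.004838 / 7.394×10⁻⁸ = 65.44 kN.
σ_{invar} = P/A₂ = 65440/1275 = 51.32 MPa, tensile.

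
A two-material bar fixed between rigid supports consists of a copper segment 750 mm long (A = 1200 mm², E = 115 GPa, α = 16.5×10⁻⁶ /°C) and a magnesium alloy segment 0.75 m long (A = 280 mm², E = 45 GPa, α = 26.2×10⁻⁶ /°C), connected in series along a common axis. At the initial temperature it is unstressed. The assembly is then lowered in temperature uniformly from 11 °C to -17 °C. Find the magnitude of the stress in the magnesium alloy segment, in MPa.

With the walls removed the bar would change length by δ_free = Σ αᵢΔT Lᵢ = 16.5×10⁻⁶×28×750 + 26.2×10⁻⁶×28×750 = 0.8967 mm.
Since the ends are fixed, an axial force P builds up, equal in every segment, with P · Σ Lᵢ/(AᵢEᵢ) = δ_free.
The series flexibility is Σ Lᵢ/(AᵢEᵢ) = 750/(1200×115×10³) + 750/(280×45×10³) = 6.496×10⁻⁵ mm/N.
Hence P = δ_free / Σ(L/AE) = 0.8967/6.496×10⁻⁵ = 13.8 kN (tensile).
σ_{magnesium alloy} = P / A = 13800 / 280 = 49.3 MPa.

σ ≈ 49.3 MPa (tensile)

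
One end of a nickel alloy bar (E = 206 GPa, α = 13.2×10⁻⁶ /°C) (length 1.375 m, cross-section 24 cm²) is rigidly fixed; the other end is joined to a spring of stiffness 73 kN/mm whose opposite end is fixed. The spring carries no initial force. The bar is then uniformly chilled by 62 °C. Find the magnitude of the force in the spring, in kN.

P ≈ 68.3 kN

The unrestrained thermal change is αΔT L = 13.2×10⁻⁶ × 62 × 1375 = 1.125 mm.
Let P be the tensile force in the spring. The bar extends elastically by PL/(AE) and the spring stretches by P/k; together these equal δ_free.
So P = δ_free / [L/(AE) + 1/k] = 1.125 / [ 1375/(2400×206×10³) + 1/(73×10³) ].
P = 1.125 / 1.648×10⁻⁵ = 68280 N.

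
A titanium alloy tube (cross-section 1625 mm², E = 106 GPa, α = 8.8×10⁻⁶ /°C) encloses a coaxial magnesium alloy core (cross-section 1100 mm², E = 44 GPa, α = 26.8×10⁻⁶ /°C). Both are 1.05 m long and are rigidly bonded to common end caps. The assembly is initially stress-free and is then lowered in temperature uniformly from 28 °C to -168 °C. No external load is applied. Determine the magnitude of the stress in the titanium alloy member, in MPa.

The magnesium alloy has the larger α, so on cooling it would change length more than the titanium alloy if both were free. The rigid plates force a common final length, so the magnesium alloy is put into tension and the titanium alloy into compression, with equal and opposite forces P (no external load).
Setting the final lengths equal and cancelling L: (α₁ − α₂)ΔT = P/(A₁E₁) + P/(A₂E₂).
|α₁ − α₂|·ΔT = 18×10⁻⁶ × 196 = 0.003528.
1/(A₁E₁) + 1/(A₂E₂) = 1/(1625×106×10³) + 1/(1100×44×10³) = 2.647×10⁻⁸ N⁻¹.
P = 0.003528 / 2.647×10⁻⁸ = 133300 N = 133.3 kN.
σ_{titanium alloy} = P/A₁ = 133300/1625 = 82.03 MPa, compressive.

σ ≈ 82 MPa (compressive)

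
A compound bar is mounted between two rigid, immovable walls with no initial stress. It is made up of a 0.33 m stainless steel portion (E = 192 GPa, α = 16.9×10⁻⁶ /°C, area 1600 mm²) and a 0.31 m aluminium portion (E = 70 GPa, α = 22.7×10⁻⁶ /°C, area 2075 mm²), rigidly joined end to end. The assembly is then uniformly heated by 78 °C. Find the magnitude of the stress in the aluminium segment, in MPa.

With the walls removed the bar would change length by δ_free = Σ αᵢΔT Lᵢ = 16.9×10⁻⁶×78×330 + 22.7×10⁻⁶×78×310 = 0.9839 mm.
The rigid supports impose zero overall length change; the single axial force P common to all segments must satisfy P Σ Lᵢ/(AᵢEᵢ) = δ_free.
Σ Lᵢ/(AᵢEᵢ) = 330/(1600×192×10³) + 310/(2075×70×10³) = 3.208×10⁻⁶ mm/N.
P = 0.9839 / 3.208×10⁻⁶ = 306700 N = 306.7 kN, compressive.
σ_{aluminium} = P / A = 306700 / 2075 = 147.8 MPa.

σ ≈ 148 MPa (compressive)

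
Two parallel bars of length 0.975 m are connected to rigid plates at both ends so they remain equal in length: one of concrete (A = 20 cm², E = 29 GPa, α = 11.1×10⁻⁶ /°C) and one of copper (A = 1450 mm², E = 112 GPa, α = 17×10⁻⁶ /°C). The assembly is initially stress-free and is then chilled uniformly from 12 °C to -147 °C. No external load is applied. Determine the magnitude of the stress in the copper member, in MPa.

σ ≈ 27.6 MPa (tensile)

Both members must finish at the same length. With the larger α, the copper tends to over-contract; the plates restrain it, putting the copper in tension and the concrete in compression. With no external load the two internal forces are equal and opposite, magnitude P.
Setting the final lengths equal and cancelling L: (α₁ − α₂)ΔT = P/(A₁E₁) + P/(A₂E₂).
|α₁ − α₂|·ΔT = 5.9×10⁻⁶ × 159 = 0.0009381.
1/(A₁E₁) + 1/(A₂E₂) = 1/(2000×29×10³) + 1/(1450×112×10³) = 2.34×10⁻⁸ N⁻¹.
P = 0.0009381 / 2.34×10⁻⁸ = 40090 N = 40.09 kN.
σ_{copper} = P/A₂ = 40090/1450 = 27.65 MPa, tensile.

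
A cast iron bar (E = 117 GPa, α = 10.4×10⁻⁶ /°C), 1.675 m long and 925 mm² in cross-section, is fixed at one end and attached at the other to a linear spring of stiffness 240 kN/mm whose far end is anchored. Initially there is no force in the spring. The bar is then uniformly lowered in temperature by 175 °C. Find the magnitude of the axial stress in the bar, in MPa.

σ ≈ 168 MPa (tensile)

If the spring were absent the bar would shorten by αΔT L = 10.4×10⁻⁶ × 175 × 1675 = 3.049 mm.
With a force P in the spring, the elastic change of the bar is PL/(AE) and that of the spring is P/k; compatibility requires their sum to equal δ_free.
P [ L/(AE) + 1/k ] = δ_free → P [ 1675/(925×117×10³) + 1/(240×10³) ] = 3.049.
P = 3.049 / 1.964×10⁻⁵ = 155200 N.
σ = P/A = 155200/925 = 167.8 MPa.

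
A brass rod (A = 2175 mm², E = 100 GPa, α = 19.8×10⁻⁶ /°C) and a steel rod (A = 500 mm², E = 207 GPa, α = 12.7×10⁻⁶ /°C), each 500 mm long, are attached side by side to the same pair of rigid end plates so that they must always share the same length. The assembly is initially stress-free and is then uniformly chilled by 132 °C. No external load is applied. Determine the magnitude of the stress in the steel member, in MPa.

σ ≈ 131 MPa (compressive)

Equilibrium of a rigid end plate with no external load gives equal and opposite internal forces ±P in the two members. Since α_{brass} > α_{steel}, cooling drives the brass into tension and the steel into compression.
Compatibility of the two members (thermal + elastic change equal): (α₁ − α₂)ΔT = P·[1/(A₁E₁) + 1/(A₂E₂)].
|α₁ − α₂|·ΔT = 7.1×10⁻⁶ × 132 = 0.0009372.
1/(A₁E₁) + 1/(A₂E₂) = 1/(2175×100×10³) + 1/(500×207×10³) = 1.426×10⁻⁸ N⁻¹.
P = 0.0009372 / 1.426×10⁻⁸ = 65720 N = 65.72 kN.
σ_{steel} = P/A₂ = 65720/500 = 131.4 MPa, compressive.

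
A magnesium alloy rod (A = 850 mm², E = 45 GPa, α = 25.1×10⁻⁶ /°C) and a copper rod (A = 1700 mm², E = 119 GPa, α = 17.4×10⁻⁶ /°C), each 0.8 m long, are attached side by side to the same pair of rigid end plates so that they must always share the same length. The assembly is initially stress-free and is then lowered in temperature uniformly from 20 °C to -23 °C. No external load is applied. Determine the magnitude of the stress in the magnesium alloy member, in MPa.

σ ≈ 12.5 MPa (tensile)

Both members must finish at the same length. With the larger α, the magnesium alloy tends to over-contract; the plates restrain it, putting the magnesium alloy in tension and the copper in compression. With no external load the two internal forces are equal and opposite, magnitude P.
Equating the net (thermal + elastic) strains gives |α₁ − α₂|·ΔT = P·[1/(A₁E₁) + 1/(A₂E₂)].
|α₁ − α₂|·ΔT = 7.7×10⁻⁶ × 43 = 0.0003311.
1/(A₁E₁) + 1/(A₂E₂) = 1/(850×45×10³) + 1/(1700×119×10³) = 3.109×10⁻⁸ N⁻¹.
So P = 0.0003311 / 3.109×10⁻⁸ = 10.65 kN.
σ_{magnesium alloy} = P/A₁ = 10650/850 = 12.53 MPa, tensile.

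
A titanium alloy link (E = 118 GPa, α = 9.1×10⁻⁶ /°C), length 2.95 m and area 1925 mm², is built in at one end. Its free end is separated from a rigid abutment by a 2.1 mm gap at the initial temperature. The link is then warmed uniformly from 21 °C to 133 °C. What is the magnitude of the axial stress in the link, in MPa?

Free thermal elongation = αΔT L = 9.1×10⁻⁶ × 112 × 2950 = 3.007 mm.
The gap closes (δ_free > 2.1 mm) and the wall then resists a further 3.007 − 2.1 = 0.9066 mm of expansion.
That suppressed elongation corresponds to σ = E·Δ/L = 118×10³ × 0.9066/2950 = 36.27 MPa.

σ ≈ 36.3 MPa (compressive)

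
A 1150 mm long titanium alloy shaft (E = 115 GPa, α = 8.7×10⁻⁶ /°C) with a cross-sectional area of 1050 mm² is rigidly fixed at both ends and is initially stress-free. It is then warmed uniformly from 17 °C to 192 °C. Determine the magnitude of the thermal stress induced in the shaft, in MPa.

With length fixed, the mechanical strain must cancel the thermal strain αΔT = 8.7×10⁻⁶ × 175 = 1522.5×10⁻⁶.
Hence σ = E·αΔT = 115×10³ × 1522.5×10⁻⁶ = 175.1 MPa, compressive.

σ ≈ 175 MPa (compressive)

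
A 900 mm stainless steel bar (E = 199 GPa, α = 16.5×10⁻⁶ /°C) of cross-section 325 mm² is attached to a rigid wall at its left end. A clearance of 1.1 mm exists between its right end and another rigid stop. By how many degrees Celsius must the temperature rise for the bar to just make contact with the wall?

ΔT ≈ 74.1 °C

The gap closes when αΔT L = 1.1 mm, since the bar is still unstressed at that instant.
So ΔT = g/(αL) = 1.1/(16.5×10⁻⁶ × 900) = 74.07 °C.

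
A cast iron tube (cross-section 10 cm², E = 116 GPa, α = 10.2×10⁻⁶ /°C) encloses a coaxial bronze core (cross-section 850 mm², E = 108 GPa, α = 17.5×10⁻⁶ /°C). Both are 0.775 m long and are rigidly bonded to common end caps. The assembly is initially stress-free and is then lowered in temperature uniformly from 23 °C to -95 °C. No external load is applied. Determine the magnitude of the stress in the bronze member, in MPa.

σ ≈ 51.9 MPa (tensile)

Equilibrium of a rigid end plate with no external load gives equal and opposite internal forces ±P in the two members. Since α_{bronze} > α_{cast iron}, cooling drives the bronze into tension and the cast iron into compression.
Equating the net (thermal + elastic) strains gives |α₁ − α₂|·ΔT = P·[1/(A₁E₁) + 1/(A₂E₂)].
|α₁ − α₂|·ΔT = 7.3×10⁻⁶ × 118 = 0.0008614.
1/(A₁E₁) + 1/(A₂E₂) = 1/(1000×116×10³) + 1/(850×108×10³) = 1.951×10⁻⁸ N⁻¹.
P = 0.0008614 / 1.951×10⁻⁸ = 44140 N = 44.14 kN.
σ_{bronze} = P/A₂ = 44140/850 = 51.93 MPa, tensile.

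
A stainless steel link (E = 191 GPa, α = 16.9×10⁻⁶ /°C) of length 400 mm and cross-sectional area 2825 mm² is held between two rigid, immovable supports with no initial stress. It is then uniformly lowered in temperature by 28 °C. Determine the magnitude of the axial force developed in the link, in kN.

Full restraint means ε = 0, so the stress is σ = EαΔT = 191×10³ × 16.9×10⁻⁶ × 28 = 90.38 MPa.
P = AEαΔT = 2825 × 191×10³ × 16.9×10⁻⁶ × 28 = 255.3 kN (tensile).

P ≈ 255 kN (tensile)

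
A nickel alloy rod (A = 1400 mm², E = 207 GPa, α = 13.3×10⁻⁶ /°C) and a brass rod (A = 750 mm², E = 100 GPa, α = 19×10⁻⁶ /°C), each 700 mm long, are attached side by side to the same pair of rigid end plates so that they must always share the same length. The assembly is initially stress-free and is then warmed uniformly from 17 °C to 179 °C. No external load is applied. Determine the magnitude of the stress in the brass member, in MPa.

Equilibrium of a rigid end plate with no external load gives equal and opposite internal forces ±P in the two members. Since α_{brass} > α_{nickel alloy}, heating drives the brass into compression and the nickel alloy into tension.
Equating the net (thermal + elastic) strains gives |α₁ − α₂|·ΔT = P·[1/(A₁E₁) + 1/(A₂E₂)].
|α₁ − α₂|·ΔT = 5.7×10⁻⁶ × 162 = 0.0009234.
1/(A₁E₁) + 1/(A₂E₂) = 1/(1400×207×10³) + 1/(750×100×10³) = 1.678×10⁻⁸ N⁻¹.
P = 0.0009234 / 1.678×10⁻⁸ = 55020 N = 55.02 kN.
σ_{brass} = P/A₂ = 55020/750 = 73.36 MPa, compressive.

σ ≈ 73.4 MPa (compressive)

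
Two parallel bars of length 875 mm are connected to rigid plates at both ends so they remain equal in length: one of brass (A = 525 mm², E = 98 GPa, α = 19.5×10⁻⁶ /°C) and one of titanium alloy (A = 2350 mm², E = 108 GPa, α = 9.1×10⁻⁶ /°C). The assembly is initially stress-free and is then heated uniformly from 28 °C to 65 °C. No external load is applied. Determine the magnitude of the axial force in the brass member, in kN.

The brass has the larger α, so on heating it would change length more than the titanium alloy if both were free. The rigid plates force a common final length, so the brass is put into compression and the titanium alloy into tension, with equal and opposite forces P (no external load).
Equating the net (thermal + elastic) strains gives |α₁ − α₂|·ΔT = P·[1/(A₁E₁) + 1/(A₂E₂)].
|α₁ − α₂|·ΔT = 10.4×10⁻⁶ × 37 = 0.0003848.
1/(A₁E₁) + 1/(A₂E₂) = 1/(525×98×10³) + 1/(2350×108×10³) = 2.338×10⁻⁸ N⁻¹.
So P = 0.0003848 / 2.338×10⁻⁸ = 16.46 kN.

P ≈ 16.5 kN (compressive in the brass)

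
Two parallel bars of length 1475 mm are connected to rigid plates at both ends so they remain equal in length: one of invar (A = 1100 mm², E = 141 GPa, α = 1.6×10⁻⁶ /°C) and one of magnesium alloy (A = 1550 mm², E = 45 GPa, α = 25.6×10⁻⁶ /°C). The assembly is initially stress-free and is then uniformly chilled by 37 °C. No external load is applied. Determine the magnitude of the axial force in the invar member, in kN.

The magnesium alloy has the larger α, so on cooling it would change length more than the invar if both were free. The rigid plates force a common final length, so the magnesium alloy is put into tension and the invar into compression, with equal and opposite forces P (no external load).
Compatibility of the two members (thermal + elastic change equal): (α₁ − α₂)ΔT = P·[1/(A₁E₁) + 1/(A₂E₂)].
|α₁ − α₂|·ΔT = 24×10⁻⁶ × 37 = 0.000888.
1/(A₁E₁) + 1/(A₂E₂) = 1/(1100×141×10³) + 1/(1550×45×10³) = 2.078×10⁻⁸ N⁻¹.
P = 0.000888 / 2.078×10⁻⁸ = 42720 N = 42.72 kN.

P ≈ 42.7 kN (compressive in the invar)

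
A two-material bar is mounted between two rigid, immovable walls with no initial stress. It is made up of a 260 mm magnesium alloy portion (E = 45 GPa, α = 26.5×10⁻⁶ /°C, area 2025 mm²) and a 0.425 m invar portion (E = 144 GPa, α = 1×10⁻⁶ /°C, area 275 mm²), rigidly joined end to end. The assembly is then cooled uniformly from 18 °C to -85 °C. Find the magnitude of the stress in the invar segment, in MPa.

With the walls removed the bar would change length by δ_free = Σ αᵢΔT Lᵢ = 26.5×10⁻⁶×103×260 + 1×10⁻⁶×103×425 = 0.7534 mm.
Since the ends are fixed, an axial force P builds up, equal in every segment, with P · Σ Lᵢ/(AᵢEᵢ) = δ_free.
The series flexibility is Σ Lᵢ/(AᵢEᵢ) = 260/(2025×45×10³) + 425/(275×144×10³) = 1.359×10⁻⁵ mm/N.
P = 0.7534 / 1.359×10⁻⁵ = 55460 N = 55.46 kN, tensile.
σ_{invar} = P / A = 55460 / 275 = 201.7 MPa.

σ ≈ 202 MPa (tensile)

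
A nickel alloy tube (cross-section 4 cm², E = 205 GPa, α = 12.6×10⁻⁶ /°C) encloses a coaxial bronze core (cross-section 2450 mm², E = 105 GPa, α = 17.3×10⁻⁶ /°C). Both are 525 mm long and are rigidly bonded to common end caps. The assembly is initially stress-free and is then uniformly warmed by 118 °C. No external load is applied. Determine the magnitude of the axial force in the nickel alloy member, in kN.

The bronze has the larger α, so on heating it would change length more than the nickel alloy if both were free. The rigid plates force a common final length, so the bronze is put into compression and the nickel alloy into tension, with equal and opposite forces P (no external load).
Compatibility of the two members (thermal + elastic change equal): (α₁ − α₂)ΔT = P·[1/(A₁E₁) + 1/(A₂E₂)].
|α₁ − α₂|·ΔT = 4.7×10⁻⁶ × 118 = 0.0005546.
1/(A₁E₁) + 1/(A₂E₂) = 1/(400×205×10³) + 1/(2450×105×10³) = 1.608×10⁻⁸ N⁻¹.
So P = 0.0005546 / 1.608×10⁻⁸ = 34.48 kN.

P ≈ 34.5 kN (tensile in the nickel alloy)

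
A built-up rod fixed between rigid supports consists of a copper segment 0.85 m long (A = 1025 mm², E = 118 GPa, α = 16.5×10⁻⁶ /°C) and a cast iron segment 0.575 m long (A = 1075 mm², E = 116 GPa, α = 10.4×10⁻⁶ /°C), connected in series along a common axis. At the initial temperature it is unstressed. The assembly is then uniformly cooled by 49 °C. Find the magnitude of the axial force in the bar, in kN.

With the walls removed the bar would change length by δ_free = Σ αᵢΔT Lᵢ = 16.5×10⁻⁶×49×850 + 10.4×10⁻⁶×49×575 = 0.9802 mm.
The rigid supports impose zero overall length change; the single axial force P common to all segments must satisfy P Σ Lᵢ/(AᵢEᵢ) = δ_free.
Σ Lᵢ/(AᵢEᵢ) = 850/(1025×118×10³) + 575/(1075×116×10³) = 1.164×10⁻⁵ mm/N.
So P = 0.9802 / 1.164×10⁻⁵ = 84.22 kN, tensile.

P ≈ 84.2 kN (tensile)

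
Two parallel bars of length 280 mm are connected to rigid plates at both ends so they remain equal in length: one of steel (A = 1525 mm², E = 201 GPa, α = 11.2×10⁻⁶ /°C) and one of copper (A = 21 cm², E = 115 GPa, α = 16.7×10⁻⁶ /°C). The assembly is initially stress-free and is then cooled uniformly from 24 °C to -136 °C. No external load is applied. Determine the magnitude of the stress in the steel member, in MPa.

σ ≈ 77.9 MPa (compressive)

Equilibrium of a rigid end plate with no external load gives equal and opposite internal forces ±P in the two members. Since α_{copper} > α_{steel}, cooling drives the copper into tension and the steel into compression.
Setting the final lengths equal and cancelling L: (α₁ − α₂)ΔT = P/(A₁E₁) + P/(A₂E₂).
|α₁ − α₂|·ΔT = 5.5×10⁻⁶ × 160 = 0.00088.
1/(A₁E₁) + 1/(A₂E₂) = 1/(1525×201×10³) + 1/(2100×115×10³) = 7.403×10⁻⁹ N⁻¹.
P = 0.00088 / 7.403×10⁻⁹ = 118900 N = 118.9 kN.
σ_{steel} = P/A₁ = 118900/1525 = 77.95 MPa, compressive.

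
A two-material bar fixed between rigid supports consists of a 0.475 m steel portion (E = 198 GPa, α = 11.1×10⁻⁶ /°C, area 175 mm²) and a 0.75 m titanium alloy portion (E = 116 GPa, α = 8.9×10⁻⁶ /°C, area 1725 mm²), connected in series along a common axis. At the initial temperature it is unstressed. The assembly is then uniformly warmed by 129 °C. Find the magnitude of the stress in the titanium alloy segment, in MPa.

If the supports were absent, the total length change would be Σ αᵢΔT Lᵢ = 11.1×10⁻⁶×129×475 + 8.9×10⁻⁶×129×750 = 1.541 mm.
The walls prevent any net length change, so an axial force P (same in every segment) develops. Compatibility: P · Σ Lᵢ/(AᵢEᵢ) = δ_free.
The series flexibility is Σ Lᵢ/(AᵢEᵢ) = 475/(175×198×10³) + 750/(1725×116×10³) = 1.746×10⁻⁵ mm/N.
Hence P = δ_free / Σ(L/AE) = 1.541/1.746×10⁻⁵ = 88.29 kN (compressive).
σ_{titanium alloy} = P / A = 88290 / 1725 = 51.18 MPa.

σ ≈ 51.2 MPa (compressive)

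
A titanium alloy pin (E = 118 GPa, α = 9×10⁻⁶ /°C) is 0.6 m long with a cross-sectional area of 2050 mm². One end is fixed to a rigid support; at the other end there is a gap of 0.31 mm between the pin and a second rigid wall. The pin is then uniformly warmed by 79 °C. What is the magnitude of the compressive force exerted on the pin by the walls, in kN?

Free thermal elongation = αΔT L = 9×10⁻⁶ × 79 × 600 = 0.4266 mm.
The gap closes (δ_free > 0.31 mm) and the wall then resists a further 0.4266 − 0.31 = 0.1166 mm of expansion.
That suppressed elongation corresponds to σ = E·Δ/L = 118×10³ × 0.1166/600 = 22.93 MPa.
P = σA = 22.93 × 2050 = 47.01 kN.

P ≈ 47 kN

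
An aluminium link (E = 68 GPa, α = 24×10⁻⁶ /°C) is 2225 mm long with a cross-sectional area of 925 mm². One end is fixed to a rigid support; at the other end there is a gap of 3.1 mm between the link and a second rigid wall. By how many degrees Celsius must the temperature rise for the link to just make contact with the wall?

ΔT ≈ 58.1 °C

Contact occurs when the free expansion equals the gap: αΔT L = 3.1 mm.
ΔT = 3.1 / (24×10⁻⁶ × 2225) = 58.05 °C.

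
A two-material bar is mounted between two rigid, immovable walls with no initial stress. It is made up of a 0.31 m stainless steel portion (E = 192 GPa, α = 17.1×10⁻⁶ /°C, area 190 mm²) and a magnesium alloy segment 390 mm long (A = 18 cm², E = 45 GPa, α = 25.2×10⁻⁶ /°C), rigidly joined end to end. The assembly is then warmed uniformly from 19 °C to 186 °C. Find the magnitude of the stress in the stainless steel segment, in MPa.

σ ≈ 999 MPa (compressive)

With the walls removed the bar would change length by δ_free = Σ αᵢΔT Lᵢ = 17.1×10⁻⁶×167×310 + 25.2×10⁻⁶×167×390 = 2.527 mm.
Since the ends are fixed, an axial force P builds up, equal in every segment, with P · Σ Lᵢ/(AᵢEᵢ) = δ_free.
The series flexibility is Σ Lᵢ/(AᵢEᵢ) = 310/(190×192×10³) + 390/(1800×45×10³) = 1.331×10⁻⁵ mm/N.
So P = 2.527 / 1.331×10⁻⁵ = 189.8 kN, compressive.
σ_{stainless steel} = P / A = 189800 / 190 = 998.9 MPa.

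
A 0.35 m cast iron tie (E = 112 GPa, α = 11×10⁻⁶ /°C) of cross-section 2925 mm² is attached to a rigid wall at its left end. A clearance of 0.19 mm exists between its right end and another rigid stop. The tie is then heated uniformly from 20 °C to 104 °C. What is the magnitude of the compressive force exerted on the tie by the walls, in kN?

P ≈ 125 kN

Free thermal elongation = αΔT L = 11×10⁻⁶ × 84 × 350 = 0.3234 mm.
After closing the 0.19 mm clearance, 0.3234 − 0.19 = 0.1334 mm of expansion remains to be suppressed by the wall.
So σ = E(δ_free − g)/L = 112×10³ × 0.1334/350 = 42.69 MPa.
Force on the wall = σA = 42.69 × 2925 mm² = 124.9 kN.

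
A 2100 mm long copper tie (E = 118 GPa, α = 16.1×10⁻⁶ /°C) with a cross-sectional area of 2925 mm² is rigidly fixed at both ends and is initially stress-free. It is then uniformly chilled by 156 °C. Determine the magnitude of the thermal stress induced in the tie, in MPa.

The supports are rigid, so the total axial strain is zero. The restrained thermal strain is ε = αΔT = 16.1×10⁻⁶ × 156 = 2511.6×10⁻⁶.
σ = EαΔT = 118×10³ × 16.1×10⁻⁶ × 156 = 296.4 MPa (tensile; the tie is trying to contract).

σ ≈ 296 MPa (tensile)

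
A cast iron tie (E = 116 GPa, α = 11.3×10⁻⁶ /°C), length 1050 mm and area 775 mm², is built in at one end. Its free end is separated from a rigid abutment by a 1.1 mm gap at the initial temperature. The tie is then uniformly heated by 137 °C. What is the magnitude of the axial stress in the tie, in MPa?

σ ≈ 58.1 MPa (compressive)

Unrestrained expansion: δ_free = αΔT L = 11.3×10⁻⁶ × 137 × 1050 = 1.626 mm.
After closing the 1.1 mm clearance, 1.626 − 1.1 = 0.5255 mm of expansion remains to be suppressed by the wall.
That suppressed elongation corresponds to σ = E·Δ/L = 116×10³ × 0.5255/1050 = 58.06 MPa.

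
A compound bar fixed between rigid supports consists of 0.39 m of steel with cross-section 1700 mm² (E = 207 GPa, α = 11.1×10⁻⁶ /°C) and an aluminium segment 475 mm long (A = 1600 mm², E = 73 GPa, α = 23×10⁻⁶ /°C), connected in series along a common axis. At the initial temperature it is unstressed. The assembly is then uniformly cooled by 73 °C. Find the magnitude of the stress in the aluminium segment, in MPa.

σ ≈ 134 MPa (tensile)

With the walls removed the bar would change length by δ_free = Σ αᵢΔT Lᵢ = 11.1×10⁻⁶×73×390 + 23×10⁻⁶×73×475 = 1.114 mm.
Since the ends are fixed, an axial force P builds up, equal in every segment, with P · Σ Lᵢ/(AᵢEᵢ) = δ_free.
Σ Lᵢ/(AᵢEᵢ) = 390/(1700×207×10³) + 475/(1600×73×10³) = 5.175×10⁻⁶ mm/N.
P = 1.114 / 5.175×10⁻⁶ = 215200 N = 215.2 kN, tensile.
σ_{aluminium} = P / A = 215200 / 1600 = 134.5 MPa.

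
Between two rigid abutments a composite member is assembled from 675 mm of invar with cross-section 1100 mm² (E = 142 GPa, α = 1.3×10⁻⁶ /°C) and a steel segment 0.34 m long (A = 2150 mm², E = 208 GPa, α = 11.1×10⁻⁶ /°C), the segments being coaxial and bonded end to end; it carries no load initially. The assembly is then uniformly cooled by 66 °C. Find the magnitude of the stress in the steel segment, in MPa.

σ ≈ 28.1 MPa (tensile)

If the supports were absent, the total length change would be Σ αᵢΔT Lᵢ = 1.3×10⁻⁶×66×675 + 11.1×10⁻⁶×66×340 = 0.307 mm.
The rigid supports impose zero overall length change; the single axial force P common to all segments must satisfy P Σ Lᵢ/(AᵢEᵢ) = δ_free.
The series flexibility is Σ Lᵢ/(AᵢEᵢ) = 675/(1100×142×10³) + 340/(2150×208×10³) = 5.082×10⁻⁶ mm/N.
P = 0.307 / 5.082×10⁻⁶ = 60410 N = 60.41 kN, tensile.
σ_{steel} = P / A = 60410 / 2150 = 28.1 MPa.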